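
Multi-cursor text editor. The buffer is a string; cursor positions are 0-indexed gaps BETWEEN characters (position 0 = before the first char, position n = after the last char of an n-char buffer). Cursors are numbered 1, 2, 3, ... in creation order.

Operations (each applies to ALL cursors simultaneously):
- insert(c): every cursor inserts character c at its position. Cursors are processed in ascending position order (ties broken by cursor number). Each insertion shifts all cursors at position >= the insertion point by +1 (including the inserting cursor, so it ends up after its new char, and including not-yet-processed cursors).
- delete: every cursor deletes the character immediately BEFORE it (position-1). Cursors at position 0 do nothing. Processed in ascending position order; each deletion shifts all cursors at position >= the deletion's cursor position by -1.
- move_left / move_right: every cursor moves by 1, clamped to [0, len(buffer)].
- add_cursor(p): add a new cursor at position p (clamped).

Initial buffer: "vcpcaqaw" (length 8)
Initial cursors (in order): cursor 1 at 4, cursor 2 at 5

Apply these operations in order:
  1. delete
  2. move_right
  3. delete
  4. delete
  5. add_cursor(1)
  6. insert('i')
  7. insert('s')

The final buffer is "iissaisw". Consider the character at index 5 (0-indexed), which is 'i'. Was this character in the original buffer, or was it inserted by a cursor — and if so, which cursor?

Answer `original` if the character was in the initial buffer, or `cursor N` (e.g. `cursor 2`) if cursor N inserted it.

Answer: cursor 3

Derivation:
After op 1 (delete): buffer="vcpqaw" (len 6), cursors c1@3 c2@3, authorship ......
After op 2 (move_right): buffer="vcpqaw" (len 6), cursors c1@4 c2@4, authorship ......
After op 3 (delete): buffer="vcaw" (len 4), cursors c1@2 c2@2, authorship ....
After op 4 (delete): buffer="aw" (len 2), cursors c1@0 c2@0, authorship ..
After op 5 (add_cursor(1)): buffer="aw" (len 2), cursors c1@0 c2@0 c3@1, authorship ..
After op 6 (insert('i')): buffer="iiaiw" (len 5), cursors c1@2 c2@2 c3@4, authorship 12.3.
After op 7 (insert('s')): buffer="iissaisw" (len 8), cursors c1@4 c2@4 c3@7, authorship 1212.33.
Authorship (.=original, N=cursor N): 1 2 1 2 . 3 3 .
Index 5: author = 3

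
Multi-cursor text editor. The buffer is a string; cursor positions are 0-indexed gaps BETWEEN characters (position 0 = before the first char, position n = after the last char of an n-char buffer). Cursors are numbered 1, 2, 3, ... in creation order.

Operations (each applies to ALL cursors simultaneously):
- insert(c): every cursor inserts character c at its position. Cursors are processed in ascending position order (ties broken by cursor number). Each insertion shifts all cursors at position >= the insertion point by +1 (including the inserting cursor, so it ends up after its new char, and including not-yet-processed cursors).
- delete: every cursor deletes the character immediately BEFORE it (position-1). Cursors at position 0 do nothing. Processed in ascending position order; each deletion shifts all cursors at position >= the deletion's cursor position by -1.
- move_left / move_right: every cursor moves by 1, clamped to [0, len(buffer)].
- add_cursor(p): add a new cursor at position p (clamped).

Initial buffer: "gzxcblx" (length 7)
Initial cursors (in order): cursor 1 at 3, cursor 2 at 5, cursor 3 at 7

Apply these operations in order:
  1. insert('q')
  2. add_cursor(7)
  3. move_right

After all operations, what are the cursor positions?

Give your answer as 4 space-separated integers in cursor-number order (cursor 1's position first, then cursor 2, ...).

Answer: 5 8 10 8

Derivation:
After op 1 (insert('q')): buffer="gzxqcbqlxq" (len 10), cursors c1@4 c2@7 c3@10, authorship ...1..2..3
After op 2 (add_cursor(7)): buffer="gzxqcbqlxq" (len 10), cursors c1@4 c2@7 c4@7 c3@10, authorship ...1..2..3
After op 3 (move_right): buffer="gzxqcbqlxq" (len 10), cursors c1@5 c2@8 c4@8 c3@10, authorship ...1..2..3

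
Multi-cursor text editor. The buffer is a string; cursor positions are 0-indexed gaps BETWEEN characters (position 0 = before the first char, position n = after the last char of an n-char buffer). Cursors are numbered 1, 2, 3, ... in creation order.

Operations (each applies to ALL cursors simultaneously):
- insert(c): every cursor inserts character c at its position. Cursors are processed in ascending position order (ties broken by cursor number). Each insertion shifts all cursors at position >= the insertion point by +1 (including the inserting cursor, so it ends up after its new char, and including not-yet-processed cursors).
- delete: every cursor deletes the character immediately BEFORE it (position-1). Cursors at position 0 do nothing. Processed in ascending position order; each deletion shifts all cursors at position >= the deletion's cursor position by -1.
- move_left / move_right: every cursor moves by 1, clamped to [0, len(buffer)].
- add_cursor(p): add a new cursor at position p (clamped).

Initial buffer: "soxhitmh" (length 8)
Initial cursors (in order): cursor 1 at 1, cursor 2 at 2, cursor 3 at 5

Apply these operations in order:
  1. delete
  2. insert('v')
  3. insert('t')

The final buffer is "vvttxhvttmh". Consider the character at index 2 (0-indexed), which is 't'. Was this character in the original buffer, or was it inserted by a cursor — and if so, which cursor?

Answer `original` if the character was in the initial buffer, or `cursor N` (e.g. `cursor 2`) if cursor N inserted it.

After op 1 (delete): buffer="xhtmh" (len 5), cursors c1@0 c2@0 c3@2, authorship .....
After op 2 (insert('v')): buffer="vvxhvtmh" (len 8), cursors c1@2 c2@2 c3@5, authorship 12..3...
After op 3 (insert('t')): buffer="vvttxhvttmh" (len 11), cursors c1@4 c2@4 c3@8, authorship 1212..33...
Authorship (.=original, N=cursor N): 1 2 1 2 . . 3 3 . . .
Index 2: author = 1

Answer: cursor 1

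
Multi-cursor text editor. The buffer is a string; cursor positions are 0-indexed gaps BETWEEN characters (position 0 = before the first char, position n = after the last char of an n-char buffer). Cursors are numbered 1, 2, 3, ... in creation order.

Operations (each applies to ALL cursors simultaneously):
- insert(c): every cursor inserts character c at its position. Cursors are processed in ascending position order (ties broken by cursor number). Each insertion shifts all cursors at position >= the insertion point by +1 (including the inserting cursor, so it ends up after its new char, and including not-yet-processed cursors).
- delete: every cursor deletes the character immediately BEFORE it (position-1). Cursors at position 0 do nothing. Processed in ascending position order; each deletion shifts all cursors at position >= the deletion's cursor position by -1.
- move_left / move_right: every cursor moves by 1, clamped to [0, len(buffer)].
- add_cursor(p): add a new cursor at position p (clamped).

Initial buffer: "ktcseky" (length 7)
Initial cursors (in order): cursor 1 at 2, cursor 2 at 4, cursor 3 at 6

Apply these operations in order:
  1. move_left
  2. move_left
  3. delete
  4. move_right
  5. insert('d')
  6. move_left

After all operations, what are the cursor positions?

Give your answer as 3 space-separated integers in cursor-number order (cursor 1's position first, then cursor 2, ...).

After op 1 (move_left): buffer="ktcseky" (len 7), cursors c1@1 c2@3 c3@5, authorship .......
After op 2 (move_left): buffer="ktcseky" (len 7), cursors c1@0 c2@2 c3@4, authorship .......
After op 3 (delete): buffer="kceky" (len 5), cursors c1@0 c2@1 c3@2, authorship .....
After op 4 (move_right): buffer="kceky" (len 5), cursors c1@1 c2@2 c3@3, authorship .....
After op 5 (insert('d')): buffer="kdcdedky" (len 8), cursors c1@2 c2@4 c3@6, authorship .1.2.3..
After op 6 (move_left): buffer="kdcdedky" (len 8), cursors c1@1 c2@3 c3@5, authorship .1.2.3..

Answer: 1 3 5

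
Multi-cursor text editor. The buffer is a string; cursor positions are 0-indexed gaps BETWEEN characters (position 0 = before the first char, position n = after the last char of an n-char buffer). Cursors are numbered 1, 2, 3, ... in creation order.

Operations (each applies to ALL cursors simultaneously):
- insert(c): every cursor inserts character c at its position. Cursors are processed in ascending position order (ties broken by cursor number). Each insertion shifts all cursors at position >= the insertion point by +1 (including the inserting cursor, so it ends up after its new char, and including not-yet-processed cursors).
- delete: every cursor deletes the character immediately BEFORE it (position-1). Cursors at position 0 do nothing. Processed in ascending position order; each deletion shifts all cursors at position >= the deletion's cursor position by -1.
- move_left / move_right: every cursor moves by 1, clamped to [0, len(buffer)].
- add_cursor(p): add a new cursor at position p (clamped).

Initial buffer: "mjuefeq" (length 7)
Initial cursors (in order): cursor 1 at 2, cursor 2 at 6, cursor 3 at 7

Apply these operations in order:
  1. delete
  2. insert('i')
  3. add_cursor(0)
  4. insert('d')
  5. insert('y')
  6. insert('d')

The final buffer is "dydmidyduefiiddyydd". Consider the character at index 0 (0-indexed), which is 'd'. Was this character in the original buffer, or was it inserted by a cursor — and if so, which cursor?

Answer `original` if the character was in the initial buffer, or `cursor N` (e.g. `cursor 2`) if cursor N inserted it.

After op 1 (delete): buffer="muef" (len 4), cursors c1@1 c2@4 c3@4, authorship ....
After op 2 (insert('i')): buffer="miuefii" (len 7), cursors c1@2 c2@7 c3@7, authorship .1...23
After op 3 (add_cursor(0)): buffer="miuefii" (len 7), cursors c4@0 c1@2 c2@7 c3@7, authorship .1...23
After op 4 (insert('d')): buffer="dmiduefiidd" (len 11), cursors c4@1 c1@4 c2@11 c3@11, authorship 4.11...2323
After op 5 (insert('y')): buffer="dymidyuefiiddyy" (len 15), cursors c4@2 c1@6 c2@15 c3@15, authorship 44.111...232323
After op 6 (insert('d')): buffer="dydmidyduefiiddyydd" (len 19), cursors c4@3 c1@8 c2@19 c3@19, authorship 444.1111...23232323
Authorship (.=original, N=cursor N): 4 4 4 . 1 1 1 1 . . . 2 3 2 3 2 3 2 3
Index 0: author = 4

Answer: cursor 4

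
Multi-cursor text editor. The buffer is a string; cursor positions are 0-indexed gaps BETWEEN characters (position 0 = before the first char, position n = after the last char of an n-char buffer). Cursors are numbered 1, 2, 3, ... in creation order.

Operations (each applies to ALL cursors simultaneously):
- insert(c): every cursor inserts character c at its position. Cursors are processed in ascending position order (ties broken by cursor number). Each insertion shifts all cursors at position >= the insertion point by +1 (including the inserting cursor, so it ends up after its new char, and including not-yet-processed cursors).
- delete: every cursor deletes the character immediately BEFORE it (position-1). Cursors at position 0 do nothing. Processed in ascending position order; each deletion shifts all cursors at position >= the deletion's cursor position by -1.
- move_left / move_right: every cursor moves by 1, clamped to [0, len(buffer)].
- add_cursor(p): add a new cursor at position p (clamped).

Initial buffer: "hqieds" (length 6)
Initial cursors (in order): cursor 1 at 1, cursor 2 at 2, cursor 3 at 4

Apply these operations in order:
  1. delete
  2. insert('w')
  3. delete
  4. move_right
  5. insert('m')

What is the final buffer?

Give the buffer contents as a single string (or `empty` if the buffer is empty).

Answer: immdms

Derivation:
After op 1 (delete): buffer="ids" (len 3), cursors c1@0 c2@0 c3@1, authorship ...
After op 2 (insert('w')): buffer="wwiwds" (len 6), cursors c1@2 c2@2 c3@4, authorship 12.3..
After op 3 (delete): buffer="ids" (len 3), cursors c1@0 c2@0 c3@1, authorship ...
After op 4 (move_right): buffer="ids" (len 3), cursors c1@1 c2@1 c3@2, authorship ...
After op 5 (insert('m')): buffer="immdms" (len 6), cursors c1@3 c2@3 c3@5, authorship .12.3.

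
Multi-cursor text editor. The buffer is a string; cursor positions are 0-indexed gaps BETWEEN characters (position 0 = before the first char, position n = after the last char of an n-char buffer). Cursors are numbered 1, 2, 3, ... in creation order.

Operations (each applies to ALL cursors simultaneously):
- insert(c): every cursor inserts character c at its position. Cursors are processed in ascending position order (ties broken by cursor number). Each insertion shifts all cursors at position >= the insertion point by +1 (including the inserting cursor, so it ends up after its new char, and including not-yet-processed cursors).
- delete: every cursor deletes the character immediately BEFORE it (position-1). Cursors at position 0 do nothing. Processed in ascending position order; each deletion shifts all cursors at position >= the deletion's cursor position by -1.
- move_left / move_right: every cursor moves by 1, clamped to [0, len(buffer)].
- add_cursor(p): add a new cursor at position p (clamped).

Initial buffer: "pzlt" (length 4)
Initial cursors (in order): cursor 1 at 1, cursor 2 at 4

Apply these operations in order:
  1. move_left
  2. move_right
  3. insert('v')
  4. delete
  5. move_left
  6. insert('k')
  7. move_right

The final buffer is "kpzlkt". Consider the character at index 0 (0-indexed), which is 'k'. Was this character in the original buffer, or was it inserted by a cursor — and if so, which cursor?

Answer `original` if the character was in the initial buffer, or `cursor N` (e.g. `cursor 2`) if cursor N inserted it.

After op 1 (move_left): buffer="pzlt" (len 4), cursors c1@0 c2@3, authorship ....
After op 2 (move_right): buffer="pzlt" (len 4), cursors c1@1 c2@4, authorship ....
After op 3 (insert('v')): buffer="pvzltv" (len 6), cursors c1@2 c2@6, authorship .1...2
After op 4 (delete): buffer="pzlt" (len 4), cursors c1@1 c2@4, authorship ....
After op 5 (move_left): buffer="pzlt" (len 4), cursors c1@0 c2@3, authorship ....
After op 6 (insert('k')): buffer="kpzlkt" (len 6), cursors c1@1 c2@5, authorship 1...2.
After op 7 (move_right): buffer="kpzlkt" (len 6), cursors c1@2 c2@6, authorship 1...2.
Authorship (.=original, N=cursor N): 1 . . . 2 .
Index 0: author = 1

Answer: cursor 1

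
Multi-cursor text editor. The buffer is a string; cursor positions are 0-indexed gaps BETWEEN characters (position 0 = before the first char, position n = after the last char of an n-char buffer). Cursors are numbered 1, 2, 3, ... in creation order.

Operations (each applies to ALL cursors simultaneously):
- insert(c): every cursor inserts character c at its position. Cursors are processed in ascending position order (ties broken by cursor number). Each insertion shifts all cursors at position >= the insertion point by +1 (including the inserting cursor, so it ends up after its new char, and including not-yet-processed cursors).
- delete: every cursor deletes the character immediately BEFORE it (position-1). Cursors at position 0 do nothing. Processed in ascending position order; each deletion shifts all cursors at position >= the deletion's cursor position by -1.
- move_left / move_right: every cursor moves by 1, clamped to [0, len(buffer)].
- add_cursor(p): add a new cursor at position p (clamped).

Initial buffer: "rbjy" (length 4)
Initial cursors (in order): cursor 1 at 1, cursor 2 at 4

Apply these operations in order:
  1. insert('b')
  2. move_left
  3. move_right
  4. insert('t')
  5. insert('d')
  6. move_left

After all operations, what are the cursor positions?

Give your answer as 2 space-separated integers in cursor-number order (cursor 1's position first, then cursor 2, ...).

Answer: 3 9

Derivation:
After op 1 (insert('b')): buffer="rbbjyb" (len 6), cursors c1@2 c2@6, authorship .1...2
After op 2 (move_left): buffer="rbbjyb" (len 6), cursors c1@1 c2@5, authorship .1...2
After op 3 (move_right): buffer="rbbjyb" (len 6), cursors c1@2 c2@6, authorship .1...2
After op 4 (insert('t')): buffer="rbtbjybt" (len 8), cursors c1@3 c2@8, authorship .11...22
After op 5 (insert('d')): buffer="rbtdbjybtd" (len 10), cursors c1@4 c2@10, authorship .111...222
After op 6 (move_left): buffer="rbtdbjybtd" (len 10), cursors c1@3 c2@9, authorship .111...222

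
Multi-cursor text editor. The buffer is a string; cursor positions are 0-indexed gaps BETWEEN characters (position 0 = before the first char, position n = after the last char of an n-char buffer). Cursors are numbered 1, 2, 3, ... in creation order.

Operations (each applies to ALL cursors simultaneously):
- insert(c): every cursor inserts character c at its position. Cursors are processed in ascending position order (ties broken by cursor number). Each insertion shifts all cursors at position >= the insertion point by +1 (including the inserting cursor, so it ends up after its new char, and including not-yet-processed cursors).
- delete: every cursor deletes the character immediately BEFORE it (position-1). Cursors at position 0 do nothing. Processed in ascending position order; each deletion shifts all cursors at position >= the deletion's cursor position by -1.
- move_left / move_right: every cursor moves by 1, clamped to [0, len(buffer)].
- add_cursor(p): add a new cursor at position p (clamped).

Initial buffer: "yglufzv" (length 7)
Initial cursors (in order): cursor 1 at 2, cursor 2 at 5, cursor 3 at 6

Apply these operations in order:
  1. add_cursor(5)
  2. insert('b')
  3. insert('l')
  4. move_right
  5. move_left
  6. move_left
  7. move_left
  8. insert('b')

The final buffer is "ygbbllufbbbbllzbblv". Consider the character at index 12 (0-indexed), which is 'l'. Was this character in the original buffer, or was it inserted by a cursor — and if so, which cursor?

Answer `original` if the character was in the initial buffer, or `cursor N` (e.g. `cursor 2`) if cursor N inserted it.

Answer: cursor 2

Derivation:
After op 1 (add_cursor(5)): buffer="yglufzv" (len 7), cursors c1@2 c2@5 c4@5 c3@6, authorship .......
After op 2 (insert('b')): buffer="ygblufbbzbv" (len 11), cursors c1@3 c2@8 c4@8 c3@10, authorship ..1...24.3.
After op 3 (insert('l')): buffer="ygbllufbbllzblv" (len 15), cursors c1@4 c2@11 c4@11 c3@14, authorship ..11...2424.33.
After op 4 (move_right): buffer="ygbllufbbllzblv" (len 15), cursors c1@5 c2@12 c4@12 c3@15, authorship ..11...2424.33.
After op 5 (move_left): buffer="ygbllufbbllzblv" (len 15), cursors c1@4 c2@11 c4@11 c3@14, authorship ..11...2424.33.
After op 6 (move_left): buffer="ygbllufbbllzblv" (len 15), cursors c1@3 c2@10 c4@10 c3@13, authorship ..11...2424.33.
After op 7 (move_left): buffer="ygbllufbbllzblv" (len 15), cursors c1@2 c2@9 c4@9 c3@12, authorship ..11...2424.33.
After op 8 (insert('b')): buffer="ygbbllufbbbbllzbblv" (len 19), cursors c1@3 c2@12 c4@12 c3@16, authorship ..111...242424.333.
Authorship (.=original, N=cursor N): . . 1 1 1 . . . 2 4 2 4 2 4 . 3 3 3 .
Index 12: author = 2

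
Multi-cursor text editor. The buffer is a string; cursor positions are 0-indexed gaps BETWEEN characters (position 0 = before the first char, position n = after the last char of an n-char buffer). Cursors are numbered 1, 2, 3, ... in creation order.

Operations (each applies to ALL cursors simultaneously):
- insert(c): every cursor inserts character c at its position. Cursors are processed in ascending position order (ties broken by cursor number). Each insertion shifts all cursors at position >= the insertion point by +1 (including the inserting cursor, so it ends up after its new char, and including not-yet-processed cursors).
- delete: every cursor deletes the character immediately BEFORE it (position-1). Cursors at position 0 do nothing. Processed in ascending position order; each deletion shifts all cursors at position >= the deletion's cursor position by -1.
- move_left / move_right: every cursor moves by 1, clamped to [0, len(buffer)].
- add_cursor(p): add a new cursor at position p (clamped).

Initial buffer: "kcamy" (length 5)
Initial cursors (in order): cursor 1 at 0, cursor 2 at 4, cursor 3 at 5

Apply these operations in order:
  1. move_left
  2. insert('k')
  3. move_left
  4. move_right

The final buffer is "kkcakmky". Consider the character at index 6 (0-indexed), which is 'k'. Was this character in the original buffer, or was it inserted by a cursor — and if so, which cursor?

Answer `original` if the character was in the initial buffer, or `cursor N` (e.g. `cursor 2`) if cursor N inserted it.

Answer: cursor 3

Derivation:
After op 1 (move_left): buffer="kcamy" (len 5), cursors c1@0 c2@3 c3@4, authorship .....
After op 2 (insert('k')): buffer="kkcakmky" (len 8), cursors c1@1 c2@5 c3@7, authorship 1...2.3.
After op 3 (move_left): buffer="kkcakmky" (len 8), cursors c1@0 c2@4 c3@6, authorship 1...2.3.
After op 4 (move_right): buffer="kkcakmky" (len 8), cursors c1@1 c2@5 c3@7, authorship 1...2.3.
Authorship (.=original, N=cursor N): 1 . . . 2 . 3 .
Index 6: author = 3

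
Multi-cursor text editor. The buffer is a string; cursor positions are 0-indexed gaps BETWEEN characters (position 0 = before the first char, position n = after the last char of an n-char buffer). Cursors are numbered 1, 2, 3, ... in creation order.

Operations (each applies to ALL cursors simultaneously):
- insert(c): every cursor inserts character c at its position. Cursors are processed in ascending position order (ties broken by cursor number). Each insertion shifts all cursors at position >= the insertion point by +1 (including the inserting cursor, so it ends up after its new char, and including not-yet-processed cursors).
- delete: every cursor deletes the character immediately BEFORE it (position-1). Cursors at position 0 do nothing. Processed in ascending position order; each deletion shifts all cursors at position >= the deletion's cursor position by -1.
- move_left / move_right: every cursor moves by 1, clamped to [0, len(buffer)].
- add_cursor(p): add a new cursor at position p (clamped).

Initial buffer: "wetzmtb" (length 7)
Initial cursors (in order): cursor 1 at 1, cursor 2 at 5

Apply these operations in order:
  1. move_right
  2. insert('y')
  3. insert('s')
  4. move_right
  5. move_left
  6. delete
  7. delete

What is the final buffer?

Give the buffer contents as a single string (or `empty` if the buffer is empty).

Answer: wetzmtb

Derivation:
After op 1 (move_right): buffer="wetzmtb" (len 7), cursors c1@2 c2@6, authorship .......
After op 2 (insert('y')): buffer="weytzmtyb" (len 9), cursors c1@3 c2@8, authorship ..1....2.
After op 3 (insert('s')): buffer="weystzmtysb" (len 11), cursors c1@4 c2@10, authorship ..11....22.
After op 4 (move_right): buffer="weystzmtysb" (len 11), cursors c1@5 c2@11, authorship ..11....22.
After op 5 (move_left): buffer="weystzmtysb" (len 11), cursors c1@4 c2@10, authorship ..11....22.
After op 6 (delete): buffer="weytzmtyb" (len 9), cursors c1@3 c2@8, authorship ..1....2.
After op 7 (delete): buffer="wetzmtb" (len 7), cursors c1@2 c2@6, authorship .......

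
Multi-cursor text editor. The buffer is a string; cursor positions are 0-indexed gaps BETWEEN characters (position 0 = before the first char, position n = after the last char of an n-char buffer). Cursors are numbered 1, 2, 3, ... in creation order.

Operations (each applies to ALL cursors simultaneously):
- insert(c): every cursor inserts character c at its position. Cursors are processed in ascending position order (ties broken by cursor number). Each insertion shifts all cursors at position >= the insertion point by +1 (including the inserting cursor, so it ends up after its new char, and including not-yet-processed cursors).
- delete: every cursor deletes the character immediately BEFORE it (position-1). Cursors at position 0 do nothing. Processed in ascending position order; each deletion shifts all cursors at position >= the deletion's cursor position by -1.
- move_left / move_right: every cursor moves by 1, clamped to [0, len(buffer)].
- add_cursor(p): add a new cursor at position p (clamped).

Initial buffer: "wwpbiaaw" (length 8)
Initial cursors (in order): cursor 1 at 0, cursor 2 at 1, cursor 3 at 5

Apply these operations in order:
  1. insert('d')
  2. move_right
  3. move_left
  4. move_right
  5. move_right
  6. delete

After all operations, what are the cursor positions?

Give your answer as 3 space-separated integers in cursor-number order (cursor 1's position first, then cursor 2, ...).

Answer: 2 3 7

Derivation:
After op 1 (insert('d')): buffer="dwdwpbidaaw" (len 11), cursors c1@1 c2@3 c3@8, authorship 1.2....3...
After op 2 (move_right): buffer="dwdwpbidaaw" (len 11), cursors c1@2 c2@4 c3@9, authorship 1.2....3...
After op 3 (move_left): buffer="dwdwpbidaaw" (len 11), cursors c1@1 c2@3 c3@8, authorship 1.2....3...
After op 4 (move_right): buffer="dwdwpbidaaw" (len 11), cursors c1@2 c2@4 c3@9, authorship 1.2....3...
After op 5 (move_right): buffer="dwdwpbidaaw" (len 11), cursors c1@3 c2@5 c3@10, authorship 1.2....3...
After op 6 (delete): buffer="dwwbidaw" (len 8), cursors c1@2 c2@3 c3@7, authorship 1....3..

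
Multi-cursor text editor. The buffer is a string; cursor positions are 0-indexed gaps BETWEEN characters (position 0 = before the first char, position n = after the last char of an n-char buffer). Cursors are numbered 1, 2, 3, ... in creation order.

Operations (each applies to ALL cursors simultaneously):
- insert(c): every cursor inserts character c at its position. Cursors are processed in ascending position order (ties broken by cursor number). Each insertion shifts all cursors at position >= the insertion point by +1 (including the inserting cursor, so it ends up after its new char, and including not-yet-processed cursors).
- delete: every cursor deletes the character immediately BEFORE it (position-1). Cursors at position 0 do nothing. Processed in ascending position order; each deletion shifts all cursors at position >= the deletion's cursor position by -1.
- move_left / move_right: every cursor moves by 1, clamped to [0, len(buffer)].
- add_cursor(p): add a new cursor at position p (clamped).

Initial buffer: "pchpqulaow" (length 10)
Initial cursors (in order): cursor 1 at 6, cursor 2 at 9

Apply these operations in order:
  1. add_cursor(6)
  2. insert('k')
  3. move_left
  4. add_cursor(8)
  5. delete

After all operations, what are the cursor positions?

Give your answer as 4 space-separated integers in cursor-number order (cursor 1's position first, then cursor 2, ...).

Answer: 5 7 5 5

Derivation:
After op 1 (add_cursor(6)): buffer="pchpqulaow" (len 10), cursors c1@6 c3@6 c2@9, authorship ..........
After op 2 (insert('k')): buffer="pchpqukklaokw" (len 13), cursors c1@8 c3@8 c2@12, authorship ......13...2.
After op 3 (move_left): buffer="pchpqukklaokw" (len 13), cursors c1@7 c3@7 c2@11, authorship ......13...2.
After op 4 (add_cursor(8)): buffer="pchpqukklaokw" (len 13), cursors c1@7 c3@7 c4@8 c2@11, authorship ......13...2.
After op 5 (delete): buffer="pchpqlakw" (len 9), cursors c1@5 c3@5 c4@5 c2@7, authorship .......2.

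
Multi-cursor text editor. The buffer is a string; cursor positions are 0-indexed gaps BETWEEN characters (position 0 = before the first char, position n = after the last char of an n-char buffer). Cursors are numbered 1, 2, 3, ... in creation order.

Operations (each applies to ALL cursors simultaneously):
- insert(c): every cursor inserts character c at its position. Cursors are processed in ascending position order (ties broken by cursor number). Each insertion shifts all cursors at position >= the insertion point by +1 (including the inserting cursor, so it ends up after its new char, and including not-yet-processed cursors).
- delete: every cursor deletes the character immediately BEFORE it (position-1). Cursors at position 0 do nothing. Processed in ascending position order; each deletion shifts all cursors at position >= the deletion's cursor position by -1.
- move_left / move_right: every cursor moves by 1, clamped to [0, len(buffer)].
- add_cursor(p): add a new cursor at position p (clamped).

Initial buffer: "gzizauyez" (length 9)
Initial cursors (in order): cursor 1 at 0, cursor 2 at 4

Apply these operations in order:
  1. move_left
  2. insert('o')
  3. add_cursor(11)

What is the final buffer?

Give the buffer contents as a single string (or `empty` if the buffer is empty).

After op 1 (move_left): buffer="gzizauyez" (len 9), cursors c1@0 c2@3, authorship .........
After op 2 (insert('o')): buffer="ogziozauyez" (len 11), cursors c1@1 c2@5, authorship 1...2......
After op 3 (add_cursor(11)): buffer="ogziozauyez" (len 11), cursors c1@1 c2@5 c3@11, authorship 1...2......

Answer: ogziozauyez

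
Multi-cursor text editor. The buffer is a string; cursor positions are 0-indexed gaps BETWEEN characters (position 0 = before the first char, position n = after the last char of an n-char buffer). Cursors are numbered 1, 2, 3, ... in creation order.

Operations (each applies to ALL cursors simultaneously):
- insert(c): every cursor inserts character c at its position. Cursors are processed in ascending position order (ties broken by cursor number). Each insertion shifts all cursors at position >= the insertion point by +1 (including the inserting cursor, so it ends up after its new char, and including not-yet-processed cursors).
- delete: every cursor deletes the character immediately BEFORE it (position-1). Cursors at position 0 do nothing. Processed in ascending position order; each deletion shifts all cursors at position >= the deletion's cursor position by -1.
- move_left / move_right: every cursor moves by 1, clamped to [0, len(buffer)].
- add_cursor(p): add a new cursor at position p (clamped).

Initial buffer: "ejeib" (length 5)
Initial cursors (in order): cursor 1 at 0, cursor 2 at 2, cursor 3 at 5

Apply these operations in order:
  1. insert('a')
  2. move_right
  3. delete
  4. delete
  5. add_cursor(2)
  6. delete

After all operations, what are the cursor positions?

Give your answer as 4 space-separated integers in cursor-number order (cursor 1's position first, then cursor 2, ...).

Answer: 0 0 0 0

Derivation:
After op 1 (insert('a')): buffer="aejaeiba" (len 8), cursors c1@1 c2@4 c3@8, authorship 1..2...3
After op 2 (move_right): buffer="aejaeiba" (len 8), cursors c1@2 c2@5 c3@8, authorship 1..2...3
After op 3 (delete): buffer="ajaib" (len 5), cursors c1@1 c2@3 c3@5, authorship 1.2..
After op 4 (delete): buffer="ji" (len 2), cursors c1@0 c2@1 c3@2, authorship ..
After op 5 (add_cursor(2)): buffer="ji" (len 2), cursors c1@0 c2@1 c3@2 c4@2, authorship ..
After op 6 (delete): buffer="" (len 0), cursors c1@0 c2@0 c3@0 c4@0, authorship 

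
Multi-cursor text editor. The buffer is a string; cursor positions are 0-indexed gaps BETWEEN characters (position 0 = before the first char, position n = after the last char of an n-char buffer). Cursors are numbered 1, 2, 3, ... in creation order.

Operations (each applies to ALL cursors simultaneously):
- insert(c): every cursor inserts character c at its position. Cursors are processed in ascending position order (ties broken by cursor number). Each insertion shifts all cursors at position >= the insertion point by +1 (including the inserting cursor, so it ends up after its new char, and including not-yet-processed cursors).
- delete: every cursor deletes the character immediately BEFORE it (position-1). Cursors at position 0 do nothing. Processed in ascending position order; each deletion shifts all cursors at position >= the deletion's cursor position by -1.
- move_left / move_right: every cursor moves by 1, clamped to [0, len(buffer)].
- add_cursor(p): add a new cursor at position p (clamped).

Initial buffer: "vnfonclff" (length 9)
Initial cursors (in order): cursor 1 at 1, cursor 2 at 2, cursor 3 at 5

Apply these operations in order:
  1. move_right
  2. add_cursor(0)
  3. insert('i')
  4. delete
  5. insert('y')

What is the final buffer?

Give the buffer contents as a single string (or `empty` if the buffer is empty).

After op 1 (move_right): buffer="vnfonclff" (len 9), cursors c1@2 c2@3 c3@6, authorship .........
After op 2 (add_cursor(0)): buffer="vnfonclff" (len 9), cursors c4@0 c1@2 c2@3 c3@6, authorship .........
After op 3 (insert('i')): buffer="ivnifioncilff" (len 13), cursors c4@1 c1@4 c2@6 c3@10, authorship 4..1.2...3...
After op 4 (delete): buffer="vnfonclff" (len 9), cursors c4@0 c1@2 c2@3 c3@6, authorship .........
After op 5 (insert('y')): buffer="yvnyfyoncylff" (len 13), cursors c4@1 c1@4 c2@6 c3@10, authorship 4..1.2...3...

Answer: yvnyfyoncylff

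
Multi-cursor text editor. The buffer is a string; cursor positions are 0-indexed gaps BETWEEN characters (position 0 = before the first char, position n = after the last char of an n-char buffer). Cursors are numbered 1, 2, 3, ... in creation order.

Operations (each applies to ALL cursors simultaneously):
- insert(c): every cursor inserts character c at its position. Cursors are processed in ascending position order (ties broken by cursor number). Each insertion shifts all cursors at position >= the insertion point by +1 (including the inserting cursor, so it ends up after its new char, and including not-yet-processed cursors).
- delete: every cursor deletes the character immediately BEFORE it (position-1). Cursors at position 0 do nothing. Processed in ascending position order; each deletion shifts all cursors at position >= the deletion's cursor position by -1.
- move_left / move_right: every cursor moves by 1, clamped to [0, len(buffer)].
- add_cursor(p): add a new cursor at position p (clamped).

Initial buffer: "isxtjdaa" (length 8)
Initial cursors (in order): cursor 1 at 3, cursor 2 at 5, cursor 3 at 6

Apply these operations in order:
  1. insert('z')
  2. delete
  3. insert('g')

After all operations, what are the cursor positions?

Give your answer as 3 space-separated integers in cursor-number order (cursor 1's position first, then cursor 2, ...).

Answer: 4 7 9

Derivation:
After op 1 (insert('z')): buffer="isxztjzdzaa" (len 11), cursors c1@4 c2@7 c3@9, authorship ...1..2.3..
After op 2 (delete): buffer="isxtjdaa" (len 8), cursors c1@3 c2@5 c3@6, authorship ........
After op 3 (insert('g')): buffer="isxgtjgdgaa" (len 11), cursors c1@4 c2@7 c3@9, authorship ...1..2.3..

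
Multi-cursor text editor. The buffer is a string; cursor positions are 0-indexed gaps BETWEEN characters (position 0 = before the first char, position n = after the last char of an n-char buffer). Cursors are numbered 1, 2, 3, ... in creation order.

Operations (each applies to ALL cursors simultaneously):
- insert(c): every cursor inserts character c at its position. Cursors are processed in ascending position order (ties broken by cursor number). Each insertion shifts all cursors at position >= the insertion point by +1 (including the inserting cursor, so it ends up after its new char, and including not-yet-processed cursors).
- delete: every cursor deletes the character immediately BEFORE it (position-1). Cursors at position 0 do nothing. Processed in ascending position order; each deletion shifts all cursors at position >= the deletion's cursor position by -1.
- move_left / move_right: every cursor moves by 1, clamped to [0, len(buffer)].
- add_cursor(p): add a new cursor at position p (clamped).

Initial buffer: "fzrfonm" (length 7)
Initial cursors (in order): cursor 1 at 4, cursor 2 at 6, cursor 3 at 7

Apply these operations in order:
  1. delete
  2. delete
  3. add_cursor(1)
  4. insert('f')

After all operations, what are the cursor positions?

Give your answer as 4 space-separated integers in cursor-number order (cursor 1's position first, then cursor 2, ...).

After op 1 (delete): buffer="fzro" (len 4), cursors c1@3 c2@4 c3@4, authorship ....
After op 2 (delete): buffer="f" (len 1), cursors c1@1 c2@1 c3@1, authorship .
After op 3 (add_cursor(1)): buffer="f" (len 1), cursors c1@1 c2@1 c3@1 c4@1, authorship .
After op 4 (insert('f')): buffer="fffff" (len 5), cursors c1@5 c2@5 c3@5 c4@5, authorship .1234

Answer: 5 5 5 5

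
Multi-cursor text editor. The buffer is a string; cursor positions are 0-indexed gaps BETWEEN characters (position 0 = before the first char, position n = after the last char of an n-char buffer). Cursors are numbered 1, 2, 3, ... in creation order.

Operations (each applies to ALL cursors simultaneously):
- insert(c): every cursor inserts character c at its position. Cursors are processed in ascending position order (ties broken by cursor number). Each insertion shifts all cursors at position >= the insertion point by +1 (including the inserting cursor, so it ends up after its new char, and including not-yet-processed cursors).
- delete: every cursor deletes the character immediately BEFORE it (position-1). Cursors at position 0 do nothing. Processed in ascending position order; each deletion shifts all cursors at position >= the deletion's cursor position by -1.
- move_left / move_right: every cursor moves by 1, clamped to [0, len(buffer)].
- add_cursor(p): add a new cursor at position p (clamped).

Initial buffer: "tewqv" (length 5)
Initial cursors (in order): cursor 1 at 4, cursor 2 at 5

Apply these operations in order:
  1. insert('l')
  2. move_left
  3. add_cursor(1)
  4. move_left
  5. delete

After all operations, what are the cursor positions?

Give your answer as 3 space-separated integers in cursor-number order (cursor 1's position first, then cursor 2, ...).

After op 1 (insert('l')): buffer="tewqlvl" (len 7), cursors c1@5 c2@7, authorship ....1.2
After op 2 (move_left): buffer="tewqlvl" (len 7), cursors c1@4 c2@6, authorship ....1.2
After op 3 (add_cursor(1)): buffer="tewqlvl" (len 7), cursors c3@1 c1@4 c2@6, authorship ....1.2
After op 4 (move_left): buffer="tewqlvl" (len 7), cursors c3@0 c1@3 c2@5, authorship ....1.2
After op 5 (delete): buffer="teqvl" (len 5), cursors c3@0 c1@2 c2@3, authorship ....2

Answer: 2 3 0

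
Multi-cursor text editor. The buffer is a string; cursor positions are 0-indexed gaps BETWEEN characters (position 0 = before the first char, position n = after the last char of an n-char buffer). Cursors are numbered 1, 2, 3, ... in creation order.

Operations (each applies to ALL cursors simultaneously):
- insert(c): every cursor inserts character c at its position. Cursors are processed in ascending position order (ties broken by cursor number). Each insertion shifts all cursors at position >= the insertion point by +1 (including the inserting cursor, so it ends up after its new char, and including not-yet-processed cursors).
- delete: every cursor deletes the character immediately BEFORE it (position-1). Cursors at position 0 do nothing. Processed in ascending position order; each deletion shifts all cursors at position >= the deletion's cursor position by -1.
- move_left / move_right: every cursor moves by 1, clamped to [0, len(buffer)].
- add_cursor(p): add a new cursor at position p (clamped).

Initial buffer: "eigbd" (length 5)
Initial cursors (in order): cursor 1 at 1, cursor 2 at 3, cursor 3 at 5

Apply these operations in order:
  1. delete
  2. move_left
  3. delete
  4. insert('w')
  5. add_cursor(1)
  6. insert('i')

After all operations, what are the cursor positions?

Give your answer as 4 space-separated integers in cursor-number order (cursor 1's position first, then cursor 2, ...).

After op 1 (delete): buffer="ib" (len 2), cursors c1@0 c2@1 c3@2, authorship ..
After op 2 (move_left): buffer="ib" (len 2), cursors c1@0 c2@0 c3@1, authorship ..
After op 3 (delete): buffer="b" (len 1), cursors c1@0 c2@0 c3@0, authorship .
After op 4 (insert('w')): buffer="wwwb" (len 4), cursors c1@3 c2@3 c3@3, authorship 123.
After op 5 (add_cursor(1)): buffer="wwwb" (len 4), cursors c4@1 c1@3 c2@3 c3@3, authorship 123.
After op 6 (insert('i')): buffer="wiwwiiib" (len 8), cursors c4@2 c1@7 c2@7 c3@7, authorship 1423123.

Answer: 7 7 7 2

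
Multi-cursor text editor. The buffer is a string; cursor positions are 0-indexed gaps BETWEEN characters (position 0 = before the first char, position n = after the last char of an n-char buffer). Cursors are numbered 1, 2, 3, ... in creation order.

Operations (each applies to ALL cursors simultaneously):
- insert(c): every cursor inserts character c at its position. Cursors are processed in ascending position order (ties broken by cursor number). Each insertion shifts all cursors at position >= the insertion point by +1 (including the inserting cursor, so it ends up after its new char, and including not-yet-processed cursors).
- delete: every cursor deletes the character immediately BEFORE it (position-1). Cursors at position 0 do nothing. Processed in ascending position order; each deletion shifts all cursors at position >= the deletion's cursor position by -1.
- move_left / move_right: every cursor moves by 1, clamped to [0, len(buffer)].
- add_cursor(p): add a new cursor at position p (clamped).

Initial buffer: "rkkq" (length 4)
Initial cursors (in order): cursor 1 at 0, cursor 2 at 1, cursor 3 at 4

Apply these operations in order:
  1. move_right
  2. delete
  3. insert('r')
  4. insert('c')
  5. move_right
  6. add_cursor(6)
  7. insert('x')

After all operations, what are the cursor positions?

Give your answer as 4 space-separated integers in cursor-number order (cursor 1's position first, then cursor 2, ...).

Answer: 7 7 11 9

Derivation:
After op 1 (move_right): buffer="rkkq" (len 4), cursors c1@1 c2@2 c3@4, authorship ....
After op 2 (delete): buffer="k" (len 1), cursors c1@0 c2@0 c3@1, authorship .
After op 3 (insert('r')): buffer="rrkr" (len 4), cursors c1@2 c2@2 c3@4, authorship 12.3
After op 4 (insert('c')): buffer="rrcckrc" (len 7), cursors c1@4 c2@4 c3@7, authorship 1212.33
After op 5 (move_right): buffer="rrcckrc" (len 7), cursors c1@5 c2@5 c3@7, authorship 1212.33
After op 6 (add_cursor(6)): buffer="rrcckrc" (len 7), cursors c1@5 c2@5 c4@6 c3@7, authorship 1212.33
After op 7 (insert('x')): buffer="rrcckxxrxcx" (len 11), cursors c1@7 c2@7 c4@9 c3@11, authorship 1212.123433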